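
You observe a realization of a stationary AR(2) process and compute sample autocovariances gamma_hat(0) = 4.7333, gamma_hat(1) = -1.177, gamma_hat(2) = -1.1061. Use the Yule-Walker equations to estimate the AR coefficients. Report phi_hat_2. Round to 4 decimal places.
\hat\phi_{2} = -0.3150

The Yule-Walker equations for an AR(p) process read, in matrix form,
  Gamma_p phi = r_p,   with   (Gamma_p)_{ij} = gamma(|i - j|),
                       (r_p)_i = gamma(i),   i,j = 1..p.
Substitute the sample gammas (Toeplitz matrix and right-hand side of size 2):
  Gamma_p = [[4.7333, -1.177], [-1.177, 4.7333]]
  r_p     = [-1.177, -1.1061]
Written out:
  4.7333 phi_1 - 1.177 phi_2 = -1.177
  -1.177 phi_1 + 4.7333 phi_2 = -1.1061
Solve by Cramer's rule:
  det = gamma(0)^2 - gamma(1)^2 = (4.7333)^2 - (-1.177)^2 = 22.40412889 - 1.385329 = 21.01879989
  phi_hat_1 = [gamma(1) gamma(0) - gamma(1) gamma(2)] / det = [(-1.177)(4.7333) - (-1.177)(-1.1061)] / 21.01879989 = -6.8729738 / 21.01879989 = -0.327
  phi_hat_2 = [gamma(0) gamma(2) - gamma(1)^2] / det = [(4.7333)(-1.1061) - (-1.177)^2] / 21.01879989 = -6.62083213 / 21.01879989 = -0.315
So phi_hat = [-0.3270, -0.3150].
Therefore phi_hat_2 = -0.3150.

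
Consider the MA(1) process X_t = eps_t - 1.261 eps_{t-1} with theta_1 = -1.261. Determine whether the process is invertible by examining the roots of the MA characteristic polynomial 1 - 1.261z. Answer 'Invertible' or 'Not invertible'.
\text{Not invertible}

The MA(q) characteristic polynomial is P(z) = 1 - 1.261z.
Invertibility requires all roots to lie outside the unit circle, i.e. |z| > 1 for every root.
This is linear in z: 1 + (-1.261) z = 0  =>  z = -1/(-1.261) = 0.793021,  |z| = 0.793021.
Moduli of all roots: 0.7930.
All moduli strictly greater than 1? No.
Verdict: Not invertible.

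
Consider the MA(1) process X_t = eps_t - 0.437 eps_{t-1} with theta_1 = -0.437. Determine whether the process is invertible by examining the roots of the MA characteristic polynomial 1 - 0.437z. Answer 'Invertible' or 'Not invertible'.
\text{Invertible}

The MA(q) characteristic polynomial is P(z) = 1 - 0.437z.
Invertibility requires all roots to lie outside the unit circle, i.e. |z| > 1 for every root.
This is linear in z: 1 + (-0.437) z = 0  =>  z = -1/(-0.437) = 2.28833,  |z| = 2.28833.
Moduli of all roots: 2.2883.
All moduli strictly greater than 1? Yes.
Verdict: Invertible.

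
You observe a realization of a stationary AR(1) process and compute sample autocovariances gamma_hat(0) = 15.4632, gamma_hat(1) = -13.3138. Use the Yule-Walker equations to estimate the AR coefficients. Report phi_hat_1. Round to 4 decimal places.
\hat\phi_{1} = -0.8610

The Yule-Walker equations for an AR(p) process read, in matrix form,
  Gamma_p phi = r_p,   with   (Gamma_p)_{ij} = gamma(|i - j|),
                       (r_p)_i = gamma(i),   i,j = 1..p.
Substitute the sample gammas (Toeplitz matrix and right-hand side of size 1):
  Gamma_p = [[15.4632]]
  r_p     = [-13.3138]
With p = 1 this is the single equation gamma(0) phi_1 = gamma(1):
  phi_hat_1 = gamma(1) / gamma(0) = -13.3138 / 15.4632 = -0.8610.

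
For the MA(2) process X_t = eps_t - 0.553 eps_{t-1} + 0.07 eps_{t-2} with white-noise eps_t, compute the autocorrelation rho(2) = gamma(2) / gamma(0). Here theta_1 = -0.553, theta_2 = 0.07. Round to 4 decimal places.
\rho(2) = 0.0534

For an MA(q) process with theta_0 = 1, the autocovariance is
  gamma(k) = sigma^2 * sum_{i=0..q-k} theta_i * theta_{i+k},
and rho(k) = gamma(k) / gamma(0). Sigma^2 cancels.
  numerator   = (1)*(0.07) = 0.07.
  denominator = (1)^2 + (-0.553)^2 + (0.07)^2 = 1.310709.
  rho(2) = 0.07 / 1.310709 = 0.0534.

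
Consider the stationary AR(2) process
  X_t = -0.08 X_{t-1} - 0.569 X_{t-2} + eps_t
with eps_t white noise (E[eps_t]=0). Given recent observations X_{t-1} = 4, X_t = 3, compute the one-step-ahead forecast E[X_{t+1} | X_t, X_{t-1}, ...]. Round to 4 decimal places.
E[X_{t+1} \mid \mathcal F_t] = -2.5160

For an AR(p) model X_t = c + sum_i phi_i X_{t-i} + eps_t, the
one-step-ahead conditional mean is
  E[X_{t+1} | X_t, ...] = c + sum_i phi_i X_{t+1-i}.
Substitute known values:
  E[X_{t+1} | ...] = (-0.08) * (3) + (-0.569) * (4)
                   = -2.5160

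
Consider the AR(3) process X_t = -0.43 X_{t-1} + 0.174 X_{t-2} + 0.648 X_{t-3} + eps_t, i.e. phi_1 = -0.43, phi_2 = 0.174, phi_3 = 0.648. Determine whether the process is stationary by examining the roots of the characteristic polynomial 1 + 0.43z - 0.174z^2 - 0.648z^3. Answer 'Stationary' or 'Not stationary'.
\text{Stationary}

The AR(p) characteristic polynomial is P(z) = 1 + 0.43z - 0.174z^2 - 0.648z^3.
Stationarity requires all roots to lie outside the unit circle, i.e. |z| > 1 for every root.
Degree 3: look for a simple real root z0 first, then factor out (1 - z/z0) and solve the remaining quadratic.
Testing z0 = 1.25: P(1.25) = 1 + (0.43)(1.25) + (-0.174)(1.25)^2 + (-0.648)(1.25)^3
  = 1 + (0.5375) + (-0.271875) + (-1.265625) = 0.  So z_0 = 1.25 is a root, |z_0| = 1.25.
Divide out the factor (1 - 0.8 z) = (1 - z/z0) (since 1/z0 = 0.8):
  P(z) = (1 - 0.8 z)(1 + (1.23) z + (0.81) z^2)
  [check: z-coef 1.23 - (0.8) = 0.43; z^2-coef 0.81 - (0.8)(1.23) = -0.174; z^3-coef -(0.8)(0.81) = -0.648.]
Remaining roots from the quadratic factor 1 + (1.23) z + (0.81) z^2:
  Set 1 + (1.23) z + (0.81) z^2 = 0, i.e. a z^2 + b z + c = 0 with a = 0.81, b = 1.23, c = 1.
  Discriminant D = b^2 - 4ac = (1.23)^2 - 4*(0.81)*1 = 1.5129 - (3.24) = -1.7271.
  D < 0, so the roots are the complex-conjugate pair z = (-b +/- i sqrt(-D)) / (2a) = -0.7593 +/- 0.8112i.
  For a conjugate pair |z|^2 = z * conj(z) = (product of roots) = c/a = 1/(0.81) = 1.234568, so |z| = sqrt(1.234568) = 1.1111 for both roots.
Moduli of all roots: 1.2500, 1.1111, 1.1111.
All moduli strictly greater than 1? Yes.
Verdict: Stationary.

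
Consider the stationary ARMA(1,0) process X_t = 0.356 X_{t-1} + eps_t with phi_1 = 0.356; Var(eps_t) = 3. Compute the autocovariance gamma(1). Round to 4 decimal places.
\gamma(1) = 1.2230

Multiply the model equation by X_{t-k} and take expectations. With theta_0 = psi_0 = 1 and psi_j the MA(infinity) weights, this gives
  gamma(k) - sum_i phi_i gamma(k-i) = c_k,
  c_k = sigma^2 * sum_{j=k..q} theta_j psi_{j-k}   (c_k = 0 for k > q),
using gamma(-m) = gamma(m).
Pure AR (q = 0): c_0 = sigma^2 = 3, c_k = 0 for k >= 1.
Equations for k = 0 and k = 1 (AR order 1):
  gamma(0) = phi_1 gamma(1) + c_0
  gamma(1) = phi_1 gamma(0) + c_1
Substituting the second into the first: gamma(0) (1 - phi_1^2) = c_0 + phi_1 c_1, so
  gamma(0) = c_0 / (1 - phi_1^2) = 3 / (1 - (0.356)^2) = 3 / 0.873264 = 3.435387.
  gamma(1) = phi_1 gamma(0) = (0.356)(3.435387) = 1.222998.
Therefore gamma(1) = 1.2230 (to 4 decimal places).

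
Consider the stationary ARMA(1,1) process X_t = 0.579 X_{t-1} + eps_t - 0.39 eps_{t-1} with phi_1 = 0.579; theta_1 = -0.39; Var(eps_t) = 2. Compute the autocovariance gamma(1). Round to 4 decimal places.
\gamma(1) = 0.4402

Multiply the model equation by X_{t-k} and take expectations. With theta_0 = psi_0 = 1 and psi_j the MA(infinity) weights, this gives
  gamma(k) - sum_i phi_i gamma(k-i) = c_k,
  c_k = sigma^2 * sum_{j=k..q} theta_j psi_{j-k}   (c_k = 0 for k > q),
using gamma(-m) = gamma(m).
psi-weights needed (psi_j = theta_j + sum_i phi_i psi_{j-i}):
  psi_1 = theta_1 + phi_1 = -0.39 + (0.579) = 0.189
Right-hand sides:
  c_0 = sigma^2 (1 + theta_1 psi_1) = 2 * (1 + (-0.39)(0.189)) = 2 * 0.92629 = 1.85258
  c_1 = sigma^2 theta_1 = 2 * (-0.39) = -0.78
  c_2 = 0
Equations for k = 0 and k = 1 (AR order 1):
  gamma(0) = phi_1 gamma(1) + c_0
  gamma(1) = phi_1 gamma(0) + c_1
Substituting the second into the first: gamma(0) (1 - phi_1^2) = c_0 + phi_1 c_1, so
  gamma(0) = (c_0 + phi_1 c_1) / (1 - phi_1^2) = (1.85258 + (0.579)(-0.78)) / (1 - (0.579)^2) = 1.40096 / 0.664759 = 2.107471.
  gamma(1) = phi_1 gamma(0) + c_1 = (0.579)(2.107471) + (-0.78) = 0.440225.
Therefore gamma(1) = 0.4402 (to 4 decimal places).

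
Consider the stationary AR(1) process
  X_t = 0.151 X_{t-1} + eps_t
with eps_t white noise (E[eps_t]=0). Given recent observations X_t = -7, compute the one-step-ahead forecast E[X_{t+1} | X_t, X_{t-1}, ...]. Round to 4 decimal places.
E[X_{t+1} \mid \mathcal F_t] = -1.0570

For an AR(p) model X_t = c + sum_i phi_i X_{t-i} + eps_t, the
one-step-ahead conditional mean is
  E[X_{t+1} | X_t, ...] = c + sum_i phi_i X_{t+1-i}.
Substitute known values:
  E[X_{t+1} | ...] = (0.151) * (-7)
                   = -1.0570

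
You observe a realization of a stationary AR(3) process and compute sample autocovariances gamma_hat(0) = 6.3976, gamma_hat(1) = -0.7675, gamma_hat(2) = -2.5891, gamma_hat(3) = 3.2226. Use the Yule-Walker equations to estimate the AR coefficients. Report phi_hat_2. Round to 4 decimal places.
\hat\phi_{2} = -0.3440

The Yule-Walker equations for an AR(p) process read, in matrix form,
  Gamma_p phi = r_p,   with   (Gamma_p)_{ij} = gamma(|i - j|),
                       (r_p)_i = gamma(i),   i,j = 1..p.
Substitute the sample gammas (Toeplitz matrix and right-hand side of size 3):
  Gamma_p = [[6.3976, -0.7675, -2.5891], [-0.7675, 6.3976, -0.7675], [-2.5891, -0.7675, 6.3976]]
  r_p     = [-0.7675, -2.5891, 3.2226]
Written out (R1..R3):
  (R1) 6.3976 phi_1 - 0.7675 phi_2 - 2.5891 phi_3 = -0.7675
  (R2) -0.7675 phi_1 + 6.3976 phi_2 - 0.7675 phi_3 = -2.5891
  (R3) -2.5891 phi_1 - 0.7675 phi_2 + 6.3976 phi_3 = 3.2226
Gaussian elimination:
  R2 <- R2 - (-0.7675/6.3976) R1 = R2 - (-0.119967) R1:  6.305525 phi_2 - 1.078106 phi_3 = -2.681175
  R3 <- R3 - (-2.5891/6.3976) R1 = R3 - (-0.404699) R1:  -1.078106 phi_2 + 5.349795 phi_3 = 2.911994
  R3 <- R3 - (-1.078106/6.305525) R2 = R3 - (-0.170978) R2:  5.165462 phi_3 = 2.453572
Back-substitution:
  phi_hat_3 = 2.453572 / 5.165462 = 0.474996
  phi_hat_2 = (-2.681175 - (-1.078106)(0.474996)) / 6.305525 = -0.343997
  phi_hat_1 = (-0.7675 - (-0.7675)(-0.343997) - (-2.5891)(0.474996)) / 6.3976 = 0.030995
So phi_hat = [0.0310, -0.3440, 0.4750].
Therefore phi_hat_2 = -0.3440.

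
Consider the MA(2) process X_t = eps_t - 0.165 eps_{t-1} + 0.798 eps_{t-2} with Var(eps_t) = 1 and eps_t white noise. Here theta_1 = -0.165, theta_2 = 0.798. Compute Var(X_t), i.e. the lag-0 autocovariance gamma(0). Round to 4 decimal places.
\gamma(0) = 1.6640

For an MA(q) process X_t = eps_t + sum_i theta_i eps_{t-i} with
Var(eps_t) = sigma^2, the variance is
  gamma(0) = sigma^2 * (1 + sum_i theta_i^2).
  sum_i theta_i^2 = (-0.165)^2 + (0.798)^2 = 0.027225 + 0.636804 = 0.664029.
  gamma(0) = 1 * (1 + 0.664029) = 1 * 1.664029 = 1.664029, which rounds to 1.6640.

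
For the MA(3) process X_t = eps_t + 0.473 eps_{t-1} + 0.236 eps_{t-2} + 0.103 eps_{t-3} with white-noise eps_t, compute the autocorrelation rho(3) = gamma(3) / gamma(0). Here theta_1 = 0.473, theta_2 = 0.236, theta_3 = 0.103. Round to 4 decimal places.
\rho(3) = 0.0798

For an MA(q) process with theta_0 = 1, the autocovariance is
  gamma(k) = sigma^2 * sum_{i=0..q-k} theta_i * theta_{i+k},
and rho(k) = gamma(k) / gamma(0). Sigma^2 cancels.
  numerator   = (1)*(0.103) = 0.103.
  denominator = (1)^2 + (0.473)^2 + (0.236)^2 + (0.103)^2 = 1.290034.
  rho(3) = 0.103 / 1.290034 = 0.0798.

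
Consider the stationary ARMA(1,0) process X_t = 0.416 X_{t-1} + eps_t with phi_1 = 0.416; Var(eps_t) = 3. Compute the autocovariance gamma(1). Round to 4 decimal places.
\gamma(1) = 1.5092

Multiply the model equation by X_{t-k} and take expectations. With theta_0 = psi_0 = 1 and psi_j the MA(infinity) weights, this gives
  gamma(k) - sum_i phi_i gamma(k-i) = c_k,
  c_k = sigma^2 * sum_{j=k..q} theta_j psi_{j-k}   (c_k = 0 for k > q),
using gamma(-m) = gamma(m).
Pure AR (q = 0): c_0 = sigma^2 = 3, c_k = 0 for k >= 1.
Equations for k = 0 and k = 1 (AR order 1):
  gamma(0) = phi_1 gamma(1) + c_0
  gamma(1) = phi_1 gamma(0) + c_1
Substituting the second into the first: gamma(0) (1 - phi_1^2) = c_0 + phi_1 c_1, so
  gamma(0) = c_0 / (1 - phi_1^2) = 3 / (1 - (0.416)^2) = 3 / 0.826944 = 3.627815.
  gamma(1) = phi_1 gamma(0) = (0.416)(3.627815) = 1.509171.
Therefore gamma(1) = 1.5092 (to 4 decimal places).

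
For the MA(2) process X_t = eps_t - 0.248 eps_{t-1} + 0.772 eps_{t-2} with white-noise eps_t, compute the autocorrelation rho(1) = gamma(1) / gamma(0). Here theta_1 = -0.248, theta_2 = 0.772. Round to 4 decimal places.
\rho(1) = -0.2651

For an MA(q) process with theta_0 = 1, the autocovariance is
  gamma(k) = sigma^2 * sum_{i=0..q-k} theta_i * theta_{i+k},
and rho(k) = gamma(k) / gamma(0). Sigma^2 cancels.
  numerator   = (1)*(-0.248) + (-0.248)*(0.772) = -0.439456.
  denominator = (1)^2 + (-0.248)^2 + (0.772)^2 = 1.657488.
  rho(1) = -0.439456 / 1.657488 = -0.2651.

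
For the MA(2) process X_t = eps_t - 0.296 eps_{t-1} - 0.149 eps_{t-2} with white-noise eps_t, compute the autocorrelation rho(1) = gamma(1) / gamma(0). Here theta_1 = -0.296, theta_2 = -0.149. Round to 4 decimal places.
\rho(1) = -0.2270

For an MA(q) process with theta_0 = 1, the autocovariance is
  gamma(k) = sigma^2 * sum_{i=0..q-k} theta_i * theta_{i+k},
and rho(k) = gamma(k) / gamma(0). Sigma^2 cancels.
  numerator   = (1)*(-0.296) + (-0.296)*(-0.149) = -0.251896.
  denominator = (1)^2 + (-0.296)^2 + (-0.149)^2 = 1.109817.
  rho(1) = -0.251896 / 1.109817 = -0.2270.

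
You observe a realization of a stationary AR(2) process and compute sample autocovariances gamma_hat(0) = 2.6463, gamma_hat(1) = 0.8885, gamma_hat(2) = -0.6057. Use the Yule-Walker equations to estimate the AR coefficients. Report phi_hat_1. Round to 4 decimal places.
\hat\phi_{1} = 0.4650

The Yule-Walker equations for an AR(p) process read, in matrix form,
  Gamma_p phi = r_p,   with   (Gamma_p)_{ij} = gamma(|i - j|),
                       (r_p)_i = gamma(i),   i,j = 1..p.
Substitute the sample gammas (Toeplitz matrix and right-hand side of size 2):
  Gamma_p = [[2.6463, 0.8885], [0.8885, 2.6463]]
  r_p     = [0.8885, -0.6057]
Written out:
  2.6463 phi_1 + 0.8885 phi_2 = 0.8885
  0.8885 phi_1 + 2.6463 phi_2 = -0.6057
Solve by Cramer's rule:
  det = gamma(0)^2 - gamma(1)^2 = (2.6463)^2 - (0.8885)^2 = 7.00290369 - 0.78943225 = 6.21347144
  phi_hat_1 = [gamma(1) gamma(0) - gamma(1) gamma(2)] / det = [(0.8885)(2.6463) - (0.8885)(-0.6057)] / 6.21347144 = 2.889402 / 6.21347144 = 0.465
  phi_hat_2 = [gamma(0) gamma(2) - gamma(1)^2] / det = [(2.6463)(-0.6057) - (0.8885)^2] / 6.21347144 = -2.39229616 / 6.21347144 = -0.385
So phi_hat = [0.4650, -0.3850].
Therefore phi_hat_1 = 0.4650.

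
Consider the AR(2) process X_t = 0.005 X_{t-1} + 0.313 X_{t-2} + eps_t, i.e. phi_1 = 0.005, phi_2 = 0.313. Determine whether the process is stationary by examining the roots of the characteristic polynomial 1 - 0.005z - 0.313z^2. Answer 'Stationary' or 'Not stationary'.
\text{Stationary}

The AR(p) characteristic polynomial is P(z) = 1 - 0.005z - 0.313z^2.
Stationarity requires all roots to lie outside the unit circle, i.e. |z| > 1 for every root.
Set 1 + (-0.005) z + (-0.313) z^2 = 0, i.e. a z^2 + b z + c = 0 with a = -0.313, b = -0.005, c = 1.
Discriminant D = b^2 - 4ac = (-0.005)^2 - 4*(-0.313)*1 = 0.000025 - (-1.252) = 1.252025.
D >= 0, so the roots are real: z = (-b +/- sqrt(D)) / (2a) = (0.005 +/- 1.118939) / (-0.626).
  z_1 = (0.005 + 1.118939) / (-0.626) = -1.7954,   |z_1| = 1.7954.
  z_2 = (0.005 - 1.118939) / (-0.626) = 1.7795,   |z_2| = 1.7795.
Moduli of all roots: 1.7954, 1.7795.
All moduli strictly greater than 1? Yes.
Verdict: Stationary.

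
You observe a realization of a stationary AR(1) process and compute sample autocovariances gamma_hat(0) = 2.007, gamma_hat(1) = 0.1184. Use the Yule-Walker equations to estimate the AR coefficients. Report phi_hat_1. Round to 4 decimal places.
\hat\phi_{1} = 0.0590

The Yule-Walker equations for an AR(p) process read, in matrix form,
  Gamma_p phi = r_p,   with   (Gamma_p)_{ij} = gamma(|i - j|),
                       (r_p)_i = gamma(i),   i,j = 1..p.
Substitute the sample gammas (Toeplitz matrix and right-hand side of size 1):
  Gamma_p = [[2.007]]
  r_p     = [0.1184]
With p = 1 this is the single equation gamma(0) phi_1 = gamma(1):
  phi_hat_1 = gamma(1) / gamma(0) = 0.1184 / 2.007 = 0.0590.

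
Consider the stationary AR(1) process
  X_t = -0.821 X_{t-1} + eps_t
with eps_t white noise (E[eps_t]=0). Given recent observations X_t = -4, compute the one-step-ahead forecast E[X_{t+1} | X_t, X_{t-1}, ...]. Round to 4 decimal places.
E[X_{t+1} \mid \mathcal F_t] = 3.2840

For an AR(p) model X_t = c + sum_i phi_i X_{t-i} + eps_t, the
one-step-ahead conditional mean is
  E[X_{t+1} | X_t, ...] = c + sum_i phi_i X_{t+1-i}.
Substitute known values:
  E[X_{t+1} | ...] = (-0.821) * (-4)
                   = 3.2840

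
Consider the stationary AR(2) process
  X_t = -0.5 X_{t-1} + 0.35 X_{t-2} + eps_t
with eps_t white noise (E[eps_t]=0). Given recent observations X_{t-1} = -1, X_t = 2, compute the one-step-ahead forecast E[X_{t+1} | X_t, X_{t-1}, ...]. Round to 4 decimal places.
E[X_{t+1} \mid \mathcal F_t] = -1.3500

For an AR(p) model X_t = c + sum_i phi_i X_{t-i} + eps_t, the
one-step-ahead conditional mean is
  E[X_{t+1} | X_t, ...] = c + sum_i phi_i X_{t+1-i}.
Substitute known values:
  E[X_{t+1} | ...] = (-0.5) * (2) + (0.35) * (-1)
                   = -1.3500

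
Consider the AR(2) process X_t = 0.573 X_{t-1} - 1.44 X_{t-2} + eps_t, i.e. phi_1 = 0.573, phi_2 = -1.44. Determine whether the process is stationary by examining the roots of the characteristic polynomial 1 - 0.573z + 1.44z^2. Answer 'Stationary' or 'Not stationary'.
\text{Not stationary}

The AR(p) characteristic polynomial is P(z) = 1 - 0.573z + 1.44z^2.
Stationarity requires all roots to lie outside the unit circle, i.e. |z| > 1 for every root.
Set 1 + (-0.573) z + (1.44) z^2 = 0, i.e. a z^2 + b z + c = 0 with a = 1.44, b = -0.573, c = 1.
Discriminant D = b^2 - 4ac = (-0.573)^2 - 4*(1.44)*1 = 0.328329 - (5.76) = -5.431671.
D < 0, so the roots are the complex-conjugate pair z = (-b +/- i sqrt(-D)) / (2a) = 0.199 +/- 0.8092i.
For a conjugate pair |z|^2 = z * conj(z) = (product of roots) = c/a = 1/(1.44) = 0.694444, so |z| = sqrt(0.694444) = 0.8333 for both roots.
Moduli of all roots: 0.8333, 0.8333.
All moduli strictly greater than 1? No.
Verdict: Not stationary.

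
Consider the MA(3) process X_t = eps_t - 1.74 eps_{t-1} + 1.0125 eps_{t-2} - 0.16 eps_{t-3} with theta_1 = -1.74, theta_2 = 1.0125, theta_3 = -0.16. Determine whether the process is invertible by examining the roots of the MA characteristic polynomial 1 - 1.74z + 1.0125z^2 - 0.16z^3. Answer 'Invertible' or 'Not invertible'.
\text{Invertible}

The MA(q) characteristic polynomial is P(z) = 1 - 1.74z + 1.0125z^2 - 0.16z^3.
Invertibility requires all roots to lie outside the unit circle, i.e. |z| > 1 for every root.
Degree 3: look for a simple real root z0 first, then factor out (1 - z/z0) and solve the remaining quadratic.
Testing z0 = 4: P(4) = 1 + (-1.74)(4) + (1.0125)(4)^2 + (-0.16)(4)^3
  = 1 + (-6.96) + (16.2) + (-10.24) = 0.  So z_0 = 4 is a root, |z_0| = 4.
Divide out the factor (1 - 0.25 z) = (1 - z/z0) (since 1/z0 = 0.25):
  P(z) = (1 - 0.25 z)(1 + (-1.49) z + (0.64) z^2)
  [check: z-coef -1.49 - (0.25) = -1.74; z^2-coef 0.64 - (0.25)(-1.49) = 1.0125; z^3-coef -(0.25)(0.64) = -0.16.]
Remaining roots from the quadratic factor 1 + (-1.49) z + (0.64) z^2:
  Set 1 + (-1.49) z + (0.64) z^2 = 0, i.e. a z^2 + b z + c = 0 with a = 0.64, b = -1.49, c = 1.
  Discriminant D = b^2 - 4ac = (-1.49)^2 - 4*(0.64)*1 = 2.2201 - (2.56) = -0.3399.
  D < 0, so the roots are the complex-conjugate pair z = (-b +/- i sqrt(-D)) / (2a) = 1.1641 +/- 0.4555i.
  For a conjugate pair |z|^2 = z * conj(z) = (product of roots) = c/a = 1/(0.64) = 1.5625, so |z| = sqrt(1.5625) = 1.25 for both roots.
Moduli of all roots: 4.0000, 1.2500, 1.2500.
All moduli strictly greater than 1? Yes.
Verdict: Invertible.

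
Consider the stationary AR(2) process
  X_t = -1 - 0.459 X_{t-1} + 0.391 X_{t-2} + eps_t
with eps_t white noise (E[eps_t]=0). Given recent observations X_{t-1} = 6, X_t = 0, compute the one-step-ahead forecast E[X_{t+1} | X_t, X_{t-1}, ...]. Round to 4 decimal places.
E[X_{t+1} \mid \mathcal F_t] = 1.3460

For an AR(p) model X_t = c + sum_i phi_i X_{t-i} + eps_t, the
one-step-ahead conditional mean is
  E[X_{t+1} | X_t, ...] = c + sum_i phi_i X_{t+1-i}.
Substitute known values:
  E[X_{t+1} | ...] = -1 + (-0.459) * (0) + (0.391) * (6)
                   = 1.3460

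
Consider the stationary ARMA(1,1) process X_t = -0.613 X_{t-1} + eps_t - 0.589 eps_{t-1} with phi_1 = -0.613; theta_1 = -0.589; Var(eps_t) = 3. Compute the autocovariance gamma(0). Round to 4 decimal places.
\gamma(0) = 9.9436

Multiply the model equation by X_{t-k} and take expectations. With theta_0 = psi_0 = 1 and psi_j the MA(infinity) weights, this gives
  gamma(k) - sum_i phi_i gamma(k-i) = c_k,
  c_k = sigma^2 * sum_{j=k..q} theta_j psi_{j-k}   (c_k = 0 for k > q),
using gamma(-m) = gamma(m).
psi-weights needed (psi_j = theta_j + sum_i phi_i psi_{j-i}):
  psi_1 = theta_1 + phi_1 = -0.589 + (-0.613) = -1.202
Right-hand sides:
  c_0 = sigma^2 (1 + theta_1 psi_1) = 3 * (1 + (-0.589)(-1.202)) = 3 * 1.707978 = 5.123934
  c_1 = sigma^2 theta_1 = 3 * (-0.589) = -1.767
  c_2 = 0
Equations for k = 0 and k = 1 (AR order 1):
  gamma(0) = phi_1 gamma(1) + c_0
  gamma(1) = phi_1 gamma(0) + c_1
Substituting the second into the first: gamma(0) (1 - phi_1^2) = c_0 + phi_1 c_1, so
  gamma(0) = (c_0 + phi_1 c_1) / (1 - phi_1^2) = (5.123934 + (-0.613)(-1.767)) / (1 - (-0.613)^2) = 6.207105 / 0.624231 = 9.943603.
Therefore gamma(0) = 9.9436 (to 4 decimal places).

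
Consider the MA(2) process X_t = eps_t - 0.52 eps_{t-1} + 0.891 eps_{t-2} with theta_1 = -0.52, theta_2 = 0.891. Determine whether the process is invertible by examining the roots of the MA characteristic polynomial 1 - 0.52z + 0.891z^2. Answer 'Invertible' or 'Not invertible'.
\text{Invertible}

The MA(q) characteristic polynomial is P(z) = 1 - 0.52z + 0.891z^2.
Invertibility requires all roots to lie outside the unit circle, i.e. |z| > 1 for every root.
Set 1 + (-0.52) z + (0.891) z^2 = 0, i.e. a z^2 + b z + c = 0 with a = 0.891, b = -0.52, c = 1.
Discriminant D = b^2 - 4ac = (-0.52)^2 - 4*(0.891)*1 = 0.2704 - (3.564) = -3.2936.
D < 0, so the roots are the complex-conjugate pair z = (-b +/- i sqrt(-D)) / (2a) = 0.2918 +/- 1.0184i.
For a conjugate pair |z|^2 = z * conj(z) = (product of roots) = c/a = 1/(0.891) = 1.122334, so |z| = sqrt(1.122334) = 1.0594 for both roots.
Moduli of all roots: 1.0594, 1.0594.
All moduli strictly greater than 1? Yes.
Verdict: Invertible.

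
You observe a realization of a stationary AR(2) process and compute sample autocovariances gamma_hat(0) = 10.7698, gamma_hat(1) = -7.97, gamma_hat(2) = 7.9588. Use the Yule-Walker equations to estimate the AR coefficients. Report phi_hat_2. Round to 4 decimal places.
\hat\phi_{2} = 0.4230

The Yule-Walker equations for an AR(p) process read, in matrix form,
  Gamma_p phi = r_p,   with   (Gamma_p)_{ij} = gamma(|i - j|),
                       (r_p)_i = gamma(i),   i,j = 1..p.
Substitute the sample gammas (Toeplitz matrix and right-hand side of size 2):
  Gamma_p = [[10.7698, -7.97], [-7.97, 10.7698]]
  r_p     = [-7.97, 7.9588]
Written out:
  10.7698 phi_1 - 7.97 phi_2 = -7.97
  -7.97 phi_1 + 10.7698 phi_2 = 7.9588
Solve by Cramer's rule:
  det = gamma(0)^2 - gamma(1)^2 = (10.7698)^2 - (-7.97)^2 = 115.98859204 - 63.5209 = 52.46769204
  phi_hat_1 = [gamma(1) gamma(0) - gamma(1) gamma(2)] / det = [(-7.97)(10.7698) - (-7.97)(7.9588)] / 52.46769204 = -22.40367 / 52.46769204 = -0.427
  phi_hat_2 = [gamma(0) gamma(2) - gamma(1)^2] / det = [(10.7698)(7.9588) - (-7.97)^2] / 52.46769204 = 22.19378424 / 52.46769204 = 0.423
So phi_hat = [-0.4270, 0.4230].
Therefore phi_hat_2 = 0.4230.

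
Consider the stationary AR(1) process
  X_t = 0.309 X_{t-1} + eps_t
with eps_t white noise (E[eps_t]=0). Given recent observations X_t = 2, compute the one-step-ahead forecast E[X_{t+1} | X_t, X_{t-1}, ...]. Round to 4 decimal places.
E[X_{t+1} \mid \mathcal F_t] = 0.6180

For an AR(p) model X_t = c + sum_i phi_i X_{t-i} + eps_t, the
one-step-ahead conditional mean is
  E[X_{t+1} | X_t, ...] = c + sum_i phi_i X_{t+1-i}.
Substitute known values:
  E[X_{t+1} | ...] = (0.309) * (2)
                   = 0.6180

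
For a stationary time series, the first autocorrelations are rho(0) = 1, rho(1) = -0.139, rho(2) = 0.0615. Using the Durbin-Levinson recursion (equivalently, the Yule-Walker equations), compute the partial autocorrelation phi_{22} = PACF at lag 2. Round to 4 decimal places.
\phi_{22} = 0.0430

The PACF at lag k is phi_{kk}, the last component of the solution
to the Yule-Walker system G_k phi = r_k where
  (G_k)_{ij} = rho(|i - j|), (r_k)_i = rho(i), i,j = 1..k.
Equivalently, Durbin-Levinson gives phi_{kk} iteratively:
  phi_{11} = rho(1)
  phi_{kk} = [rho(k) - sum_{j=1..k-1} phi_{k-1,j} rho(k-j)]
            / [1 - sum_{j=1..k-1} phi_{k-1,j} rho(j)],
  phi_{k,j} = phi_{k-1,j} - phi_{kk} phi_{k-1,k-j},  j = 1..k-1.
Step k = 1:
  phi_11 = rho(1) = -0.139.
Step k = 2:
  phi_22 = [rho(2) - phi_11 rho(1)] / [1 - phi_11 rho(1)] = [0.0615 - (-0.139)(-0.139)] / [1 - (-0.139)(-0.139)]
         = 0.042179 / 0.980679 = 0.043.
Therefore phi_{22} = 0.0430.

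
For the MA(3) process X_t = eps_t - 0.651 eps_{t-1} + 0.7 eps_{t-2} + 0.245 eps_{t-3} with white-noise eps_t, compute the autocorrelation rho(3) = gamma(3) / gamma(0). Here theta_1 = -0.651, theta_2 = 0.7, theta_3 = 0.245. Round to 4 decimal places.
\rho(3) = 0.1241

For an MA(q) process with theta_0 = 1, the autocovariance is
  gamma(k) = sigma^2 * sum_{i=0..q-k} theta_i * theta_{i+k},
and rho(k) = gamma(k) / gamma(0). Sigma^2 cancels.
  numerator   = (1)*(0.245) = 0.245.
  denominator = (1)^2 + (-0.651)^2 + (0.7)^2 + (0.245)^2 = 1.973826.
  rho(3) = 0.245 / 1.973826 = 0.1241.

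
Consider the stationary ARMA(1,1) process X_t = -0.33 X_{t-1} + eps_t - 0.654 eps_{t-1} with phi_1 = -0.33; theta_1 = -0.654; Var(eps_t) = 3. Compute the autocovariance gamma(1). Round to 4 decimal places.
\gamma(1) = -4.0277

Multiply the model equation by X_{t-k} and take expectations. With theta_0 = psi_0 = 1 and psi_j the MA(infinity) weights, this gives
  gamma(k) - sum_i phi_i gamma(k-i) = c_k,
  c_k = sigma^2 * sum_{j=k..q} theta_j psi_{j-k}   (c_k = 0 for k > q),
using gamma(-m) = gamma(m).
psi-weights needed (psi_j = theta_j + sum_i phi_i psi_{j-i}):
  psi_1 = theta_1 + phi_1 = -0.654 + (-0.33) = -0.984
Right-hand sides:
  c_0 = sigma^2 (1 + theta_1 psi_1) = 3 * (1 + (-0.654)(-0.984)) = 3 * 1.643536 = 4.930608
  c_1 = sigma^2 theta_1 = 3 * (-0.654) = -1.962
  c_2 = 0
Equations for k = 0 and k = 1 (AR order 1):
  gamma(0) = phi_1 gamma(1) + c_0
  gamma(1) = phi_1 gamma(0) + c_1
Substituting the second into the first: gamma(0) (1 - phi_1^2) = c_0 + phi_1 c_1, so
  gamma(0) = (c_0 + phi_1 c_1) / (1 - phi_1^2) = (4.930608 + (-0.33)(-1.962)) / (1 - (-0.33)^2) = 5.578068 / 0.8911 = 6.259755.
  gamma(1) = phi_1 gamma(0) + c_1 = (-0.33)(6.259755) + (-1.962) = -4.027719.
Therefore gamma(1) = -4.0277 (to 4 decimal places).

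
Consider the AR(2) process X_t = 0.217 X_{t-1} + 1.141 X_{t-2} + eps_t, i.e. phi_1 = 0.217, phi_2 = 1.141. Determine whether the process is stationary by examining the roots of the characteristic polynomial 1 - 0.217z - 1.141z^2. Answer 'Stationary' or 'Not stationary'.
\text{Not stationary}

The AR(p) characteristic polynomial is P(z) = 1 - 0.217z - 1.141z^2.
Stationarity requires all roots to lie outside the unit circle, i.e. |z| > 1 for every root.
Set 1 + (-0.217) z + (-1.141) z^2 = 0, i.e. a z^2 + b z + c = 0 with a = -1.141, b = -0.217, c = 1.
Discriminant D = b^2 - 4ac = (-0.217)^2 - 4*(-1.141)*1 = 0.047089 - (-4.564) = 4.611089.
D >= 0, so the roots are real: z = (-b +/- sqrt(D)) / (2a) = (0.217 +/- 2.147345) / (-2.282).
  z_1 = (0.217 + 2.147345) / (-2.282) = -1.0361,   |z_1| = 1.0361.
  z_2 = (0.217 - 2.147345) / (-2.282) = 0.8459,   |z_2| = 0.8459.
Moduli of all roots: 1.0361, 0.8459.
All moduli strictly greater than 1? No.
Verdict: Not stationary.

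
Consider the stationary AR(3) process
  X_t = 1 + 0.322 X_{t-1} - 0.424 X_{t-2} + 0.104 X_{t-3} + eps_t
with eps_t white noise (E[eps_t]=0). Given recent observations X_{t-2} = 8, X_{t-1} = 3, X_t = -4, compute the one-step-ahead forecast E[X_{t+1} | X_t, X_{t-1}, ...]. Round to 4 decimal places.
E[X_{t+1} \mid \mathcal F_t] = -0.7280

For an AR(p) model X_t = c + sum_i phi_i X_{t-i} + eps_t, the
one-step-ahead conditional mean is
  E[X_{t+1} | X_t, ...] = c + sum_i phi_i X_{t+1-i}.
Substitute known values:
  E[X_{t+1} | ...] = 1 + (0.322) * (-4) + (-0.424) * (3) + (0.104) * (8)
                   = -0.7280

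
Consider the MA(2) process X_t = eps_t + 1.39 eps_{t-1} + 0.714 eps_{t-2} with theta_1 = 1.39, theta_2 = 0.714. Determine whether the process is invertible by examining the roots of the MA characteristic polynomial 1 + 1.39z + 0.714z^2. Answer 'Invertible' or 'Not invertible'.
\text{Invertible}

The MA(q) characteristic polynomial is P(z) = 1 + 1.39z + 0.714z^2.
Invertibility requires all roots to lie outside the unit circle, i.e. |z| > 1 for every root.
Set 1 + (1.39) z + (0.714) z^2 = 0, i.e. a z^2 + b z + c = 0 with a = 0.714, b = 1.39, c = 1.
Discriminant D = b^2 - 4ac = (1.39)^2 - 4*(0.714)*1 = 1.9321 - (2.856) = -0.9239.
D < 0, so the roots are the complex-conjugate pair z = (-b +/- i sqrt(-D)) / (2a) = -0.9734 +/- 0.6731i.
For a conjugate pair |z|^2 = z * conj(z) = (product of roots) = c/a = 1/(0.714) = 1.40056, so |z| = sqrt(1.40056) = 1.1835 for both roots.
Moduli of all roots: 1.1835, 1.1835.
All moduli strictly greater than 1? Yes.
Verdict: Invertible.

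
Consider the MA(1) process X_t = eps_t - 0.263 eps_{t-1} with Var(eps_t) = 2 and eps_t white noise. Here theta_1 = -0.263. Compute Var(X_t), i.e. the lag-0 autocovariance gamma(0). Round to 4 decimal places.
\gamma(0) = 2.1383

For an MA(q) process X_t = eps_t + sum_i theta_i eps_{t-i} with
Var(eps_t) = sigma^2, the variance is
  gamma(0) = sigma^2 * (1 + sum_i theta_i^2).
  sum_i theta_i^2 = (-0.263)^2 = 0.069169.
  gamma(0) = 2 * (1 + 0.069169) = 2 * 1.069169 = 2.138338, which rounds to 2.1383.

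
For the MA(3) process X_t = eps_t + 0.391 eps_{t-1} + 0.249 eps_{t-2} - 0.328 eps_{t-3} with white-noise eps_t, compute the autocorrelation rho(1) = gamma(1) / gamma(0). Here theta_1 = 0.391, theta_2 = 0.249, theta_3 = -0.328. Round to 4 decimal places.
\rho(1) = 0.3075

For an MA(q) process with theta_0 = 1, the autocovariance is
  gamma(k) = sigma^2 * sum_{i=0..q-k} theta_i * theta_{i+k},
and rho(k) = gamma(k) / gamma(0). Sigma^2 cancels.
  numerator   = (1)*(0.391) + (0.391)*(0.249) + (0.249)*(-0.328) = 0.406687.
  denominator = (1)^2 + (0.391)^2 + (0.249)^2 + (-0.328)^2 = 1.322466.
  rho(1) = 0.406687 / 1.322466 = 0.3075.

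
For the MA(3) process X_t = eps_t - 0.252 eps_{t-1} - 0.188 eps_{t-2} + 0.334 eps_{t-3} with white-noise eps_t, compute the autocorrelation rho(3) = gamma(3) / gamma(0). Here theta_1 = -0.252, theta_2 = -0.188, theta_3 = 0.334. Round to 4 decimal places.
\rho(3) = 0.2759

For an MA(q) process with theta_0 = 1, the autocovariance is
  gamma(k) = sigma^2 * sum_{i=0..q-k} theta_i * theta_{i+k},
and rho(k) = gamma(k) / gamma(0). Sigma^2 cancels.
  numerator   = (1)*(0.334) = 0.334.
  denominator = (1)^2 + (-0.252)^2 + (-0.188)^2 + (0.334)^2 = 1.210404.
  rho(3) = 0.334 / 1.210404 = 0.2759.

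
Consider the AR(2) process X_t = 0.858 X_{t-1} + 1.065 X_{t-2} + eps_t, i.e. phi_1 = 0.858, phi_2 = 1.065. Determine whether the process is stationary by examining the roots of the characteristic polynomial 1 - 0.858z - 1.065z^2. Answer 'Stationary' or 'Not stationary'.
\text{Not stationary}

The AR(p) characteristic polynomial is P(z) = 1 - 0.858z - 1.065z^2.
Stationarity requires all roots to lie outside the unit circle, i.e. |z| > 1 for every root.
Set 1 + (-0.858) z + (-1.065) z^2 = 0, i.e. a z^2 + b z + c = 0 with a = -1.065, b = -0.858, c = 1.
Discriminant D = b^2 - 4ac = (-0.858)^2 - 4*(-1.065)*1 = 0.736164 - (-4.26) = 4.996164.
D >= 0, so the roots are real: z = (-b +/- sqrt(D)) / (2a) = (0.858 +/- 2.23521) / (-2.13).
  z_1 = (0.858 + 2.23521) / (-2.13) = -1.4522,   |z_1| = 1.4522.
  z_2 = (0.858 - 2.23521) / (-2.13) = 0.6466,   |z_2| = 0.6466.
Moduli of all roots: 1.4522, 0.6466.
All moduli strictly greater than 1? No.
Verdict: Not stationary.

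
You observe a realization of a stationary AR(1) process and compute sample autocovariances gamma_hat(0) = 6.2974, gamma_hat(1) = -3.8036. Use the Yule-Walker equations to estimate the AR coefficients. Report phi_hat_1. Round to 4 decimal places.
\hat\phi_{1} = -0.6040

The Yule-Walker equations for an AR(p) process read, in matrix form,
  Gamma_p phi = r_p,   with   (Gamma_p)_{ij} = gamma(|i - j|),
                       (r_p)_i = gamma(i),   i,j = 1..p.
Substitute the sample gammas (Toeplitz matrix and right-hand side of size 1):
  Gamma_p = [[6.2974]]
  r_p     = [-3.8036]
With p = 1 this is the single equation gamma(0) phi_1 = gamma(1):
  phi_hat_1 = gamma(1) / gamma(0) = -3.8036 / 6.2974 = -0.6040.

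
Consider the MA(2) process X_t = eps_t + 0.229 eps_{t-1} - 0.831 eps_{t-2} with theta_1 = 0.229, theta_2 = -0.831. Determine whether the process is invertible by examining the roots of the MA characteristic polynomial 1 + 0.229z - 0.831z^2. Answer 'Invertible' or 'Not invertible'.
\text{Not invertible}

The MA(q) characteristic polynomial is P(z) = 1 + 0.229z - 0.831z^2.
Invertibility requires all roots to lie outside the unit circle, i.e. |z| > 1 for every root.
Set 1 + (0.229) z + (-0.831) z^2 = 0, i.e. a z^2 + b z + c = 0 with a = -0.831, b = 0.229, c = 1.
Discriminant D = b^2 - 4ac = (0.229)^2 - 4*(-0.831)*1 = 0.052441 - (-3.324) = 3.376441.
D >= 0, so the roots are real: z = (-b +/- sqrt(D)) / (2a) = (-0.229 +/- 1.837509) / (-1.662).
  z_1 = (-0.229 + 1.837509) / (-1.662) = -0.9678,   |z_1| = 0.9678.
  z_2 = (-0.229 - 1.837509) / (-1.662) = 1.2434,   |z_2| = 1.2434.
Moduli of all roots: 0.9678, 1.2434.
All moduli strictly greater than 1? No.
Verdict: Not invertible.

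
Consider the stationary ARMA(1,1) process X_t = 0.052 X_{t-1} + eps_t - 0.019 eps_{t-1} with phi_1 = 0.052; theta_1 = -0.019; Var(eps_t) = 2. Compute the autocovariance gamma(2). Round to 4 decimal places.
\gamma(2) = 0.0034

Multiply the model equation by X_{t-k} and take expectations. With theta_0 = psi_0 = 1 and psi_j the MA(infinity) weights, this gives
  gamma(k) - sum_i phi_i gamma(k-i) = c_k,
  c_k = sigma^2 * sum_{j=k..q} theta_j psi_{j-k}   (c_k = 0 for k > q),
using gamma(-m) = gamma(m).
psi-weights needed (psi_j = theta_j + sum_i phi_i psi_{j-i}):
  psi_1 = theta_1 + phi_1 = -0.019 + (0.052) = 0.033
Right-hand sides:
  c_0 = sigma^2 (1 + theta_1 psi_1) = 2 * (1 + (-0.019)(0.033)) = 2 * 0.999373 = 1.998746
  c_1 = sigma^2 theta_1 = 2 * (-0.019) = -0.038
  c_2 = 0
Equations for k = 0 and k = 1 (AR order 1):
  gamma(0) = phi_1 gamma(1) + c_0
  gamma(1) = phi_1 gamma(0) + c_1
Substituting the second into the first: gamma(0) (1 - phi_1^2) = c_0 + phi_1 c_1, so
  gamma(0) = (c_0 + phi_1 c_1) / (1 - phi_1^2) = (1.998746 + (0.052)(-0.038)) / (1 - (0.052)^2) = 1.99677 / 0.997296 = 2.002184.
  gamma(1) = phi_1 gamma(0) + c_1 = (0.052)(2.002184) + (-0.038) = 0.066114.
For k = 2 (> q): gamma(2) = phi_1 gamma(1) = (0.052)(0.066114) = 0.003438.
Therefore gamma(2) = 0.0034 (to 4 decimal places).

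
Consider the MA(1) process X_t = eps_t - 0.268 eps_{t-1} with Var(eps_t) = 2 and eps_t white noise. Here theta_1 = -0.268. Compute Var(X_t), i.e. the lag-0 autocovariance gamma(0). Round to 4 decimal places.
\gamma(0) = 2.1436

For an MA(q) process X_t = eps_t + sum_i theta_i eps_{t-i} with
Var(eps_t) = sigma^2, the variance is
  gamma(0) = sigma^2 * (1 + sum_i theta_i^2).
  sum_i theta_i^2 = (-0.268)^2 = 0.071824.
  gamma(0) = 2 * (1 + 0.071824) = 2 * 1.071824 = 2.143648, which rounds to 2.1436.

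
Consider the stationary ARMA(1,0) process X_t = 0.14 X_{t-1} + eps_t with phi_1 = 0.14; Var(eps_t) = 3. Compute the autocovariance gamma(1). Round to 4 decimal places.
\gamma(1) = 0.4284

Multiply the model equation by X_{t-k} and take expectations. With theta_0 = psi_0 = 1 and psi_j the MA(infinity) weights, this gives
  gamma(k) - sum_i phi_i gamma(k-i) = c_k,
  c_k = sigma^2 * sum_{j=k..q} theta_j psi_{j-k}   (c_k = 0 for k > q),
using gamma(-m) = gamma(m).
Pure AR (q = 0): c_0 = sigma^2 = 3, c_k = 0 for k >= 1.
Equations for k = 0 and k = 1 (AR order 1):
  gamma(0) = phi_1 gamma(1) + c_0
  gamma(1) = phi_1 gamma(0) + c_1
Substituting the second into the first: gamma(0) (1 - phi_1^2) = c_0 + phi_1 c_1, so
  gamma(0) = c_0 / (1 - phi_1^2) = 3 / (1 - (0.14)^2) = 3 / 0.9804 = 3.059976.
  gamma(1) = phi_1 gamma(0) = (0.14)(3.059976) = 0.428397.
Therefore gamma(1) = 0.4284 (to 4 decimal places).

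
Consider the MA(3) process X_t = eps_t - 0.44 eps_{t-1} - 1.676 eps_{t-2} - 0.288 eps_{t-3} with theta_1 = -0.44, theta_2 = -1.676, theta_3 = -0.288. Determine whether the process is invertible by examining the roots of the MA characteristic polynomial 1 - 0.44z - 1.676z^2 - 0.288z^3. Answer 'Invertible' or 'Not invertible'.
\text{Not invertible}

The MA(q) characteristic polynomial is P(z) = 1 - 0.44z - 1.676z^2 - 0.288z^3.
Invertibility requires all roots to lie outside the unit circle, i.e. |z| > 1 for every root.
Degree 3: look for a simple real root z0 first, then factor out (1 - z/z0) and solve the remaining quadratic.
Testing z0 = 0.625: P(0.625) = 1 + (-0.44)(0.625) + (-1.676)(0.625)^2 + (-0.288)(0.625)^3
  = 1 + (-0.275) + (-0.654687) + (-0.070312) = 0.  So z_0 = 0.625 is a root, |z_0| = 0.625.
Divide out the factor (1 - 1.6 z) = (1 - z/z0) (since 1/z0 = 1.6):
  P(z) = (1 - 1.6 z)(1 + (1.16) z + (0.18) z^2)
  [check: z-coef 1.16 - (1.6) = -0.44; z^2-coef 0.18 - (1.6)(1.16) = -1.676; z^3-coef -(1.6)(0.18) = -0.288.]
Remaining roots from the quadratic factor 1 + (1.16) z + (0.18) z^2:
  Set 1 + (1.16) z + (0.18) z^2 = 0, i.e. a z^2 + b z + c = 0 with a = 0.18, b = 1.16, c = 1.
  Discriminant D = b^2 - 4ac = (1.16)^2 - 4*(0.18)*1 = 1.3456 - (0.72) = 0.6256.
  D >= 0, so the roots are real: z = (-b +/- sqrt(D)) / (2a) = (-1.16 +/- 0.790949) / (0.36).
    z_1 = (-1.16 + 0.790949) / (0.36) = -1.0251,   |z_1| = 1.0251.
    z_2 = (-1.16 - 0.790949) / (0.36) = -5.4193,   |z_2| = 5.4193.
Moduli of all roots: 0.6250, 1.0251, 5.4193.
All moduli strictly greater than 1? No.
Verdict: Not invertible.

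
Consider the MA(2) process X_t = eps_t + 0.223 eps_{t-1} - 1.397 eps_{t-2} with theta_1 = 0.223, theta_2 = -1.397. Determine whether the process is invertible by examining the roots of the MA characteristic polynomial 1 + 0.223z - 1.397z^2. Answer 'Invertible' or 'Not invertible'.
\text{Not invertible}

The MA(q) characteristic polynomial is P(z) = 1 + 0.223z - 1.397z^2.
Invertibility requires all roots to lie outside the unit circle, i.e. |z| > 1 for every root.
Set 1 + (0.223) z + (-1.397) z^2 = 0, i.e. a z^2 + b z + c = 0 with a = -1.397, b = 0.223, c = 1.
Discriminant D = b^2 - 4ac = (0.223)^2 - 4*(-1.397)*1 = 0.049729 - (-5.588) = 5.637729.
D >= 0, so the roots are real: z = (-b +/- sqrt(D)) / (2a) = (-0.223 +/- 2.37439) / (-2.794).
  z_1 = (-0.223 + 2.37439) / (-2.794) = -0.77,   |z_1| = 0.77.
  z_2 = (-0.223 - 2.37439) / (-2.794) = 0.9296,   |z_2| = 0.9296.
Moduli of all roots: 0.7700, 0.9296.
All moduli strictly greater than 1? No.
Verdict: Not invertible.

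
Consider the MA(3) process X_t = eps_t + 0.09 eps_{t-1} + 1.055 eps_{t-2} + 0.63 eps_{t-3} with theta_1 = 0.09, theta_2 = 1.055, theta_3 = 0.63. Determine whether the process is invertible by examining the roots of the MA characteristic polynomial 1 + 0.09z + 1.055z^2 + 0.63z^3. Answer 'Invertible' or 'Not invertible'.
\text{Not invertible}

The MA(q) characteristic polynomial is P(z) = 1 + 0.09z + 1.055z^2 + 0.63z^3.
Invertibility requires all roots to lie outside the unit circle, i.e. |z| > 1 for every root.
Degree 3: look for a simple real root z0 first, then factor out (1 - z/z0) and solve the remaining quadratic.
Testing z0 = -2: P(-2) = 1 + (0.09)(-2) + (1.055)(-2)^2 + (0.63)(-2)^3
  = 1 + (-0.18) + (4.22) + (-5.04) = 0.  So z_0 = -2 is a root, |z_0| = 2.
Divide out the factor (1 + 0.5 z) = (1 - z/z0) (since 1/z0 = -0.5):
  P(z) = (1 + 0.5 z)(1 + (-0.41) z + (1.26) z^2)
  [check: z-coef -0.41 - (-0.5) = 0.09; z^2-coef 1.26 - (-0.5)(-0.41) = 1.055; z^3-coef -(-0.5)(1.26) = 0.63.]
Remaining roots from the quadratic factor 1 + (-0.41) z + (1.26) z^2:
  Set 1 + (-0.41) z + (1.26) z^2 = 0, i.e. a z^2 + b z + c = 0 with a = 1.26, b = -0.41, c = 1.
  Discriminant D = b^2 - 4ac = (-0.41)^2 - 4*(1.26)*1 = 0.1681 - (5.04) = -4.8719.
  D < 0, so the roots are the complex-conjugate pair z = (-b +/- i sqrt(-D)) / (2a) = 0.1627 +/- 0.8759i.
  For a conjugate pair |z|^2 = z * conj(z) = (product of roots) = c/a = 1/(1.26) = 0.793651, so |z| = sqrt(0.793651) = 0.8909 for both roots.
Moduli of all roots: 2.0000, 0.8909, 0.8909.
All moduli strictly greater than 1? No.
Verdict: Not invertible.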